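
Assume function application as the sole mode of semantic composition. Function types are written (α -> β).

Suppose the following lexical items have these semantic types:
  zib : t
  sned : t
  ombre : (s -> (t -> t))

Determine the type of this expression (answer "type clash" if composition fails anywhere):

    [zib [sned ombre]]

type clash

[sned ombre]: t with (s -> (t -> t)) — neither is a function whose domain matches the other; composition fails here.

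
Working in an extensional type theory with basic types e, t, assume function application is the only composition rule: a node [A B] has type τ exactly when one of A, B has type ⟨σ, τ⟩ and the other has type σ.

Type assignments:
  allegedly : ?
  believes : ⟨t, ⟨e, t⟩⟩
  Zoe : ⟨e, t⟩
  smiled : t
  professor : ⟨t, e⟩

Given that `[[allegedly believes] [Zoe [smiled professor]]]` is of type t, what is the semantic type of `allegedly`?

[[allegedly believes] [Zoe [smiled professor]]] is required to be t. [Zoe [smiled professor]] : t cannot yield t as functor, so [allegedly believes] : ⟨t, t⟩.
[allegedly believes] is required to be ⟨t, t⟩. believes : ⟨t, ⟨e, t⟩⟩ cannot yield ⟨t, t⟩ as functor, so allegedly : ⟨⟨t, ⟨e, t⟩⟩, ⟨t, t⟩⟩.

⟨⟨t, ⟨e, t⟩⟩, ⟨t, t⟩⟩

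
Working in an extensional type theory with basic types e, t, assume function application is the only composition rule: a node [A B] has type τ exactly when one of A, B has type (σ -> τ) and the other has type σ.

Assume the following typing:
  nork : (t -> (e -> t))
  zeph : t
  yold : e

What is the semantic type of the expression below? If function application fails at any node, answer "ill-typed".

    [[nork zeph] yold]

t

At [nork zeph], nork : (t -> (e -> t)) takes zeph : t, giving (e -> t).
At [[nork zeph] yold], [nork zeph] : (e -> t) takes yold : e, giving t.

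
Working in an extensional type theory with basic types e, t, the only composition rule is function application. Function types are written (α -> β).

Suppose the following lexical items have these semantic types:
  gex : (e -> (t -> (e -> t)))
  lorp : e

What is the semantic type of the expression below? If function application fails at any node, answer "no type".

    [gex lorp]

[gex lorp]: functor gex : (e -> (t -> (e -> t))), argument lorp : e; result (t -> (e -> t)).

(t -> (e -> t))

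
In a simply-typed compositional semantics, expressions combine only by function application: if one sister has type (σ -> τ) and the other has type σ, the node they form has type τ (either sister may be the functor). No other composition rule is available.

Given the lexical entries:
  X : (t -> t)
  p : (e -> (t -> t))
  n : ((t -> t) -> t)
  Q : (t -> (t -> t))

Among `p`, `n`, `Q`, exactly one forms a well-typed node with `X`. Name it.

n

p : (e -> (t -> t)) — does not combine with X.
n — combines: n : ((t -> t) -> t) takes X : (t -> t) as argument, giving t.
Q : (t -> (t -> t)) — does not combine with X.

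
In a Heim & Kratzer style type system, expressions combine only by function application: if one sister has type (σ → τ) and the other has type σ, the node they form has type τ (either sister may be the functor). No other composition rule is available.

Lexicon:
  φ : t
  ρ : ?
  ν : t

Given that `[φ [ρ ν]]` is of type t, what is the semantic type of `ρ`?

For [φ [ρ ν]] to have type t with φ of type t, [ρ ν] must be the function: [ρ ν] : (t → t).
For [ρ ν] to have type (t → t) with ν of type t, ρ must be the function: ρ : (t → (t → t)).

(t → (t → t))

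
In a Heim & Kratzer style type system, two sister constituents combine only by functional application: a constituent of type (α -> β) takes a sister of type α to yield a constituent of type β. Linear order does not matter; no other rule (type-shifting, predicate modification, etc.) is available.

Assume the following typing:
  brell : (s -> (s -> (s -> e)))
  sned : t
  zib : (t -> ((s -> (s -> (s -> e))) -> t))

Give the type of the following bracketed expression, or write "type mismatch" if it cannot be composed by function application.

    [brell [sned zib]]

t

[sned zib]: zib is (t -> ((s -> (s -> (s -> e))) -> t)), sned is t; result ((s -> (s -> (s -> e))) -> t).
[brell [sned zib]]: [sned zib] is ((s -> (s -> (s -> e))) -> t), brell is (s -> (s -> (s -> e))); result t.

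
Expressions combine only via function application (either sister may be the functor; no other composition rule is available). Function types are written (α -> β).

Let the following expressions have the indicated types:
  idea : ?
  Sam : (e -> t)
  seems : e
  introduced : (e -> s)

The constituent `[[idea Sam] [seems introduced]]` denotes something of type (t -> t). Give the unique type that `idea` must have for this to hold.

[[idea Sam] [seems introduced]] is required to be (t -> t). [seems introduced] : s cannot yield (t -> t) as functor, so [idea Sam] : (s -> (t -> t)).
[idea Sam] is required to be (s -> (t -> t)). Sam : (e -> t) cannot yield (s -> (t -> t)) as functor, so idea : ((e -> t) -> (s -> (t -> t))).

((e -> t) -> (s -> (t -> t)))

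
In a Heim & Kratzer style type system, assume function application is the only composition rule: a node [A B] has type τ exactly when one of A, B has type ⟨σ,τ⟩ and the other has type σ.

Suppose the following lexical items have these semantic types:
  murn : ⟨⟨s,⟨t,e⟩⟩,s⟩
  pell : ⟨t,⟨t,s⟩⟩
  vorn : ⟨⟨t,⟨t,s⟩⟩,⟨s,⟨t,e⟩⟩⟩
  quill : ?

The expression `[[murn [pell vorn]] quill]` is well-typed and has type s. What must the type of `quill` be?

[[murn [pell vorn]] quill] is required to be s. [murn [pell vorn]] : s cannot yield s as functor, so quill : ⟨s,s⟩.

⟨s,s⟩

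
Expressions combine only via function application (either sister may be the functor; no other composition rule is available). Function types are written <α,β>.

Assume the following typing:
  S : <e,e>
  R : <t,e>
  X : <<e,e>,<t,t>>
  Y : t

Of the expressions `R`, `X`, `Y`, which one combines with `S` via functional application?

R : <t,e> — S needs e; R needs t; neither fits.
X — combines: X : <<e,e>,<t,t>> takes S : <e,e> as argument, giving <t,t>.
Y : t — S needs e; Y needs nothing (atomic); neither fits.

X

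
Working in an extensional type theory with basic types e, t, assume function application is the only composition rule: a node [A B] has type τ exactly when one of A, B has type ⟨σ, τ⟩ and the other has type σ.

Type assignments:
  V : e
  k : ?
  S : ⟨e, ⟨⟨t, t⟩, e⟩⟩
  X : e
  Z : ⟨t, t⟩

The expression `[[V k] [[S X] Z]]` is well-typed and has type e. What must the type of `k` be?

For [[V k] [[S X] Z]] to have type e with [[S X] Z] of type e, [V k] must be the function: [V k] : ⟨e, e⟩.
For [V k] to have type ⟨e, e⟩ with V of type e, k must be the function: k : ⟨e, ⟨e, e⟩⟩.

⟨e, ⟨e, e⟩⟩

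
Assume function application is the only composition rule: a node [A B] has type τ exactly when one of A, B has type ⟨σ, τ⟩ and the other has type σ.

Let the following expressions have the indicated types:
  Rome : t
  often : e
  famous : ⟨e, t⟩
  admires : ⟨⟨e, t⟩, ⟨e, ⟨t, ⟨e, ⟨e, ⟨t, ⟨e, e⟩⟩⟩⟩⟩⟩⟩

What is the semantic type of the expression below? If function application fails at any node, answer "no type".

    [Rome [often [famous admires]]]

At [famous admires], admires : ⟨⟨e, t⟩, ⟨e, ⟨t, ⟨e, ⟨e, ⟨t, ⟨e, e⟩⟩⟩⟩⟩⟩⟩ takes famous : ⟨e, t⟩, giving ⟨e, ⟨t, ⟨e, ⟨e, ⟨t, ⟨e, e⟩⟩⟩⟩⟩⟩.
At [often [famous admires]], [famous admires] : ⟨e, ⟨t, ⟨e, ⟨e, ⟨t, ⟨e, e⟩⟩⟩⟩⟩⟩ takes often : e, giving ⟨t, ⟨e, ⟨e, ⟨t, ⟨e, e⟩⟩⟩⟩⟩.
At [Rome [often [famous admires]]], [often [famous admires]] : ⟨t, ⟨e, ⟨e, ⟨t, ⟨e, e⟩⟩⟩⟩⟩ takes Rome : t, giving ⟨e, ⟨e, ⟨t, ⟨e, e⟩⟩⟩⟩.

⟨e, ⟨e, ⟨t, ⟨e, e⟩⟩⟩⟩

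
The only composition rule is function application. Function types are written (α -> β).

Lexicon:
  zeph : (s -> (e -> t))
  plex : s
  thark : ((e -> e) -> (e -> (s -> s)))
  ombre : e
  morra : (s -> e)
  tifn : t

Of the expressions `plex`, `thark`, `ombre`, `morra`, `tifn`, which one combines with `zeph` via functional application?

plex — combines: zeph : (s -> (e -> t)) takes plex : s as argument, giving (e -> t).
thark : ((e -> e) -> (e -> (s -> s))) — neither side's domain matches the other.
ombre : e — neither side's domain matches the other.
morra : (s -> e) — neither side's domain matches the other.
tifn : t — neither side's domain matches the other.

plex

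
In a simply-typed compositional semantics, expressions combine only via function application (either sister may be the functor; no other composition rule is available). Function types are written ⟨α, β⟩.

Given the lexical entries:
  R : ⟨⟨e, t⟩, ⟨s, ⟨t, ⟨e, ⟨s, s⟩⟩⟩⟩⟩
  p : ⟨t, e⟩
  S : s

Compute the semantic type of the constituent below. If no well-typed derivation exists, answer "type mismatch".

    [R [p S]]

type mismatch

[p S]: ⟨t, e⟩ and s cannot combine by function application — type clash.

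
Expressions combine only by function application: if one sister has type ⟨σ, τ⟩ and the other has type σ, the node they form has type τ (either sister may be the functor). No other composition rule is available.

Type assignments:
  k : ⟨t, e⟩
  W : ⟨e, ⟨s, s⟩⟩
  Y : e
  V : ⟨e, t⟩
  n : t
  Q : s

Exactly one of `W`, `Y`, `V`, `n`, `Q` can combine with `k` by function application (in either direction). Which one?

W : ⟨e, ⟨s, s⟩⟩ — no; k wants t, and W wants e.
Y : e — no; k wants t, and Y wants nothing (atomic).
V : ⟨e, t⟩ — no; k wants t, and V wants e.
n — combines: k : ⟨t, e⟩ takes n : t as argument, giving e.
Q : s — no; k wants t, and Q wants nothing (atomic).

n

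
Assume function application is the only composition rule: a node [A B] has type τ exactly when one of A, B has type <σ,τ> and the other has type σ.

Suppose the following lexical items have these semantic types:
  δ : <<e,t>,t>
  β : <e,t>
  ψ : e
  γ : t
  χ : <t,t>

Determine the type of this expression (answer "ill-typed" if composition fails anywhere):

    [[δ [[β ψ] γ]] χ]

[β ψ]: <e,t> applied to e yields t.
[[β ψ] γ]: t and t cannot combine by function application — type clash.

ill-typed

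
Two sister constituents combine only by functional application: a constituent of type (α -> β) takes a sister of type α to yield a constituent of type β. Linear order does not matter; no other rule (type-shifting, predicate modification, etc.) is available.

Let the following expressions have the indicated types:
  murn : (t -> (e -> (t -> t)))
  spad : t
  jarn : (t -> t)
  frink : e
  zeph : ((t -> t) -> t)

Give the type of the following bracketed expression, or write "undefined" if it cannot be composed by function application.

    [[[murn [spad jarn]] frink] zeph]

t

[spad jarn] — jarn of type (t -> t) combines with spad of type t: type t.
[murn [spad jarn]] — murn of type (t -> (e -> (t -> t))) combines with [spad jarn] of type t: type (e -> (t -> t)).
[[murn [spad jarn]] frink] — [murn [spad jarn]] of type (e -> (t -> t)) combines with frink of type e: type (t -> t).
[[[murn [spad jarn]] frink] zeph] — zeph of type ((t -> t) -> t) combines with [[murn [spad jarn]] frink] of type (t -> t): type t.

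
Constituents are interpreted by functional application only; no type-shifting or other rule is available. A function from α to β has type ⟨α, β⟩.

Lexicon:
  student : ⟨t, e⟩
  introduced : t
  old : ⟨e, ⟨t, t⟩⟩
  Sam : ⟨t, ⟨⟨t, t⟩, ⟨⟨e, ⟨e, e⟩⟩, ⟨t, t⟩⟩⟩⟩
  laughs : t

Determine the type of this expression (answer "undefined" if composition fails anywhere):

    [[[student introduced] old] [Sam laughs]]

⟨⟨e, ⟨e, e⟩⟩, ⟨t, t⟩⟩

[student introduced]: student is ⟨t, e⟩, introduced is t; result e.
[[student introduced] old]: old is ⟨e, ⟨t, t⟩⟩, [student introduced] is e; result ⟨t, t⟩.
[Sam laughs]: Sam is ⟨t, ⟨⟨t, t⟩, ⟨⟨e, ⟨e, e⟩⟩, ⟨t, t⟩⟩⟩⟩, laughs is t; result ⟨⟨t, t⟩, ⟨⟨e, ⟨e, e⟩⟩, ⟨t, t⟩⟩⟩.
[[[student introduced] old] [Sam laughs]]: [Sam laughs] is ⟨⟨t, t⟩, ⟨⟨e, ⟨e, e⟩⟩, ⟨t, t⟩⟩⟩, [[student introduced] old] is ⟨t, t⟩; result ⟨⟨e, ⟨e, e⟩⟩, ⟨t, t⟩⟩.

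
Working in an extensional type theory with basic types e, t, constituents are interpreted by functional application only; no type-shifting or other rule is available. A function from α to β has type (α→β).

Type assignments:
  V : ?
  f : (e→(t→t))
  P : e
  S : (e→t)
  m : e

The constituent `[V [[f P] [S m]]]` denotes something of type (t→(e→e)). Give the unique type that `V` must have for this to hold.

[V [[f P] [S m]]] is required to be (t→(e→e)). [[f P] [S m]] : t cannot yield (t→(e→e)) as functor, so V : (t→(t→(e→e))).

(t→(t→(e→e)))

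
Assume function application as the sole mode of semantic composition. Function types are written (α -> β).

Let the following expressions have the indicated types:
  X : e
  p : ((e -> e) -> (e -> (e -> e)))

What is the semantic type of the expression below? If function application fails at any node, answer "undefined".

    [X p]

undefined

[X p]: e with ((e -> e) -> (e -> (e -> e))) — neither is a function whose domain matches the other; composition fails here.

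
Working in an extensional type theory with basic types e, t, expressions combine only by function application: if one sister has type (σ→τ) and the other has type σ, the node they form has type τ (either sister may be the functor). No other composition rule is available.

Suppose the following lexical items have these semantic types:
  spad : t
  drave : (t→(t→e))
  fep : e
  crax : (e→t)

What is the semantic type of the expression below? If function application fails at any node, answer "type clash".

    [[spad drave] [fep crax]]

At [spad drave], drave : (t→(t→e)) takes spad : t, giving (t→e).
At [fep crax], crax : (e→t) takes fep : e, giving t.
At [[spad drave] [fep crax]], [spad drave] : (t→e) takes [fep crax] : t, giving e.

e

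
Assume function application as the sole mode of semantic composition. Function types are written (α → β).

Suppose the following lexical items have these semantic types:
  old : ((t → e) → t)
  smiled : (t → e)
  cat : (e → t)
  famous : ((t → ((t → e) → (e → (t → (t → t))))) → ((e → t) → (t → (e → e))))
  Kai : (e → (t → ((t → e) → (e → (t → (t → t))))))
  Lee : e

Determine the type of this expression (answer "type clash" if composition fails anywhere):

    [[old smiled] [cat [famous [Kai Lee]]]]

(e → e)

At [old smiled], old : ((t → e) → t) takes smiled : (t → e), giving t.
At [Kai Lee], Kai : (e → (t → ((t → e) → (e → (t → (t → t)))))) takes Lee : e, giving (t → ((t → e) → (e → (t → (t → t))))).
At [famous [Kai Lee]], famous : ((t → ((t → e) → (e → (t → (t → t))))) → ((e → t) → (t → (e → e)))) takes [Kai Lee] : (t → ((t → e) → (e → (t → (t → t))))), giving ((e → t) → (t → (e → e))).
At [cat [famous [Kai Lee]]], [famous [Kai Lee]] : ((e → t) → (t → (e → e))) takes cat : (e → t), giving (t → (e → e)).
At [[old smiled] [cat [famous [Kai Lee]]]], [cat [famous [Kai Lee]]] : (t → (e → e)) takes [old smiled] : t, giving (e → e).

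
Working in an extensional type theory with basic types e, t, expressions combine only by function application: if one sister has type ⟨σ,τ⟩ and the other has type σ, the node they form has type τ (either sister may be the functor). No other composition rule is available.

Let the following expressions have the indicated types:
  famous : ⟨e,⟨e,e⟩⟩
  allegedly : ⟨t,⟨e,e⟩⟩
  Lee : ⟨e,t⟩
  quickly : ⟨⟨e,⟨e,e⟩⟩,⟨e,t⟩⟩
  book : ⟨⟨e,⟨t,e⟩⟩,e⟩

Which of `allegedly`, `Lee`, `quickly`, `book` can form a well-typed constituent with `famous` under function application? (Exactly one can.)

quickly

allegedly : ⟨t,⟨e,e⟩⟩ — does not combine with famous.
Lee : ⟨e,t⟩ — does not combine with famous.
quickly — combines: quickly : ⟨⟨e,⟨e,e⟩⟩,⟨e,t⟩⟩ takes famous : ⟨e,⟨e,e⟩⟩ as argument, giving ⟨e,t⟩.
book : ⟨⟨e,⟨t,e⟩⟩,e⟩ — does not combine with famous.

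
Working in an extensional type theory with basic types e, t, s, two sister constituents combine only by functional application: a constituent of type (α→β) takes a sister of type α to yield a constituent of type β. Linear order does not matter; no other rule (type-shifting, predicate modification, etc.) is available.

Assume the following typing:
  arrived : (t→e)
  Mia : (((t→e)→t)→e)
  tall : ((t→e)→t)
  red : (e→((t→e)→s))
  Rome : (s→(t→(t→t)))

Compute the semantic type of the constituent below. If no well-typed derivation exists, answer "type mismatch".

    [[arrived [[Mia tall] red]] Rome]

(t→(t→t))

[Mia tall]: functor Mia : (((t→e)→t)→e), argument tall : ((t→e)→t); result e.
[[Mia tall] red]: functor red : (e→((t→e)→s)), argument [Mia tall] : e; result ((t→e)→s).
[arrived [[Mia tall] red]]: functor [[Mia tall] red] : ((t→e)→s), argument arrived : (t→e); result s.
[[arrived [[Mia tall] red]] Rome]: functor Rome : (s→(t→(t→t))), argument [arrived [[Mia tall] red]] : s; result (t→(t→t)).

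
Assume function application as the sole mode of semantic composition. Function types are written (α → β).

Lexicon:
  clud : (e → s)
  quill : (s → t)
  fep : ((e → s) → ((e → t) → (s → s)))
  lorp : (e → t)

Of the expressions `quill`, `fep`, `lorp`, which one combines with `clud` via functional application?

fep

quill : (s → t) — clud needs e; quill needs s; neither fits.
fep — combines: fep : ((e → s) → ((e → t) → (s → s))) takes clud : (e → s) as argument, giving ((e → t) → (s → s)).
lorp : (e → t) — clud needs e; lorp needs e; neither fits.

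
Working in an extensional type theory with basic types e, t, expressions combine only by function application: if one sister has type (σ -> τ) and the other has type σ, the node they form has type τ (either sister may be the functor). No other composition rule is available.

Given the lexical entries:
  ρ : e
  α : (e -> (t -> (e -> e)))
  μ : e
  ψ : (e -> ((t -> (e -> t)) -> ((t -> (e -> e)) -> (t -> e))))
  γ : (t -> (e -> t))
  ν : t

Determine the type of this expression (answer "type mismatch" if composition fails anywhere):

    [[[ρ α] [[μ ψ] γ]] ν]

[ρ α]: functor α : (e -> (t -> (e -> e))), argument ρ : e; result (t -> (e -> e)).
[μ ψ]: functor ψ : (e -> ((t -> (e -> t)) -> ((t -> (e -> e)) -> (t -> e)))), argument μ : e; result ((t -> (e -> t)) -> ((t -> (e -> e)) -> (t -> e))).
[[μ ψ] γ]: functor [μ ψ] : ((t -> (e -> t)) -> ((t -> (e -> e)) -> (t -> e))), argument γ : (t -> (e -> t)); result ((t -> (e -> e)) -> (t -> e)).
[[ρ α] [[μ ψ] γ]]: functor [[μ ψ] γ] : ((t -> (e -> e)) -> (t -> e)), argument [ρ α] : (t -> (e -> e)); result (t -> e).
[[[ρ α] [[μ ψ] γ]] ν]: functor [[ρ α] [[μ ψ] γ]] : (t -> e), argument ν : t; result e.

e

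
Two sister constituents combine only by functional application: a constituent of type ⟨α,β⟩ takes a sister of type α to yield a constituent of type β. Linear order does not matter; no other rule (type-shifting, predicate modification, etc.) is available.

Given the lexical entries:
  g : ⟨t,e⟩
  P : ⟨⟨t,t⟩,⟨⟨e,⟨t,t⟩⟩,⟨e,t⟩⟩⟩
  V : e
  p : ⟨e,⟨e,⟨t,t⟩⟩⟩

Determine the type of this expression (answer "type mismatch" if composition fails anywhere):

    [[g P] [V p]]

[g P]: ⟨t,e⟩ and ⟨⟨t,t⟩,⟨⟨e,⟨t,t⟩⟩,⟨e,t⟩⟩⟩ cannot combine by function application — type clash.

type mismatch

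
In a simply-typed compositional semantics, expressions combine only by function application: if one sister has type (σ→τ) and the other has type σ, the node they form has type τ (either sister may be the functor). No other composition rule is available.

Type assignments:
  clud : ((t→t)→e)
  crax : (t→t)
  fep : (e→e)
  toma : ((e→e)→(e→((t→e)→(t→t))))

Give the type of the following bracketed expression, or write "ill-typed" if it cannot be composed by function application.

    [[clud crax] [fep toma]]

[clud crax]: functor clud : ((t→t)→e), argument crax : (t→t); result e.
[fep toma]: functor toma : ((e→e)→(e→((t→e)→(t→t)))), argument fep : (e→e); result (e→((t→e)→(t→t))).
[[clud crax] [fep toma]]: functor [fep toma] : (e→((t→e)→(t→t))), argument [clud crax] : e; result ((t→e)→(t→t)).

((t→e)→(t→t))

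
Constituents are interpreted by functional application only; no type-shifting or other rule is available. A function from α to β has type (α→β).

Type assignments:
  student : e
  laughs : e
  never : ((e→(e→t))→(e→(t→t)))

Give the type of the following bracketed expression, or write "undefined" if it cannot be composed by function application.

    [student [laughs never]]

[laughs never]: e and ((e→(e→t))→(e→(t→t))) cannot combine by function application — type clash.

undefined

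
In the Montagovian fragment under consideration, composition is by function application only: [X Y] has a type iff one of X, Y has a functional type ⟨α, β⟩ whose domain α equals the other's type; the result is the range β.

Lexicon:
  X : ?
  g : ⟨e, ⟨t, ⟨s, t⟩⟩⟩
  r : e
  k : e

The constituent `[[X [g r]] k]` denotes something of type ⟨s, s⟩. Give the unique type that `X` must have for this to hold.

For [[X [g r]] k] to have type ⟨s, s⟩ with k of type e, [X [g r]] must be the function: [X [g r]] : ⟨e, ⟨s, s⟩⟩.
For [X [g r]] to have type ⟨e, ⟨s, s⟩⟩ with [g r] of type ⟨t, ⟨s, t⟩⟩, X must be the function: X : ⟨⟨t, ⟨s, t⟩⟩, ⟨e, ⟨s, s⟩⟩⟩.

⟨⟨t, ⟨s, t⟩⟩, ⟨e, ⟨s, s⟩⟩⟩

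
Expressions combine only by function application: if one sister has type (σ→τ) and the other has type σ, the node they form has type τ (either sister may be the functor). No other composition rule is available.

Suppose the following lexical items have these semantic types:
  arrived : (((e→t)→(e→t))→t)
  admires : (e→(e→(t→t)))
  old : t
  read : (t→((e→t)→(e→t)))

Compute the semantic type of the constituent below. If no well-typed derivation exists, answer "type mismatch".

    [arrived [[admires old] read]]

type mismatch

At [admires old]: neither (e→(e→(t→t))) nor t can take the other as argument; the node is ill-typed.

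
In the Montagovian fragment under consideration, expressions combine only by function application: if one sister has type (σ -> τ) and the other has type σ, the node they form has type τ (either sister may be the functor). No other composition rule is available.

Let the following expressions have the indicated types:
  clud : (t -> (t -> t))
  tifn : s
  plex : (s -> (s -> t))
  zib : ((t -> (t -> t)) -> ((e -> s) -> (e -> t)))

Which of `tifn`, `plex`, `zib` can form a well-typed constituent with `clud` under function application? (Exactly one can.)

tifn : s — clud needs t; tifn needs nothing (atomic); neither fits.
plex : (s -> (s -> t)) — clud needs t; plex needs s; neither fits.
zib — combines: zib : ((t -> (t -> t)) -> ((e -> s) -> (e -> t))) takes clud : (t -> (t -> t)) as argument, giving ((e -> s) -> (e -> t)).

zib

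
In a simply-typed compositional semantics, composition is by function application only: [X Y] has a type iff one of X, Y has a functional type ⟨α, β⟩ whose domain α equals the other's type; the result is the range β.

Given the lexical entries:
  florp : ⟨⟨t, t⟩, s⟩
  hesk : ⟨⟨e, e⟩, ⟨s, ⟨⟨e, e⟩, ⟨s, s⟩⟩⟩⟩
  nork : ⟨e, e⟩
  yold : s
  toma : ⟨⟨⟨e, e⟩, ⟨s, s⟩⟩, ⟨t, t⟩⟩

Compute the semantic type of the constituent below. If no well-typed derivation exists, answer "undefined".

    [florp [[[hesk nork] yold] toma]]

s

[hesk nork]: hesk is ⟨⟨e, e⟩, ⟨s, ⟨⟨e, e⟩, ⟨s, s⟩⟩⟩⟩, nork is ⟨e, e⟩; result ⟨s, ⟨⟨e, e⟩, ⟨s, s⟩⟩⟩.
[[hesk nork] yold]: [hesk nork] is ⟨s, ⟨⟨e, e⟩, ⟨s, s⟩⟩⟩, yold is s; result ⟨⟨e, e⟩, ⟨s, s⟩⟩.
[[[hesk nork] yold] toma]: toma is ⟨⟨⟨e, e⟩, ⟨s, s⟩⟩, ⟨t, t⟩⟩, [[hesk nork] yold] is ⟨⟨e, e⟩, ⟨s, s⟩⟩; result ⟨t, t⟩.
[florp [[[hesk nork] yold] toma]]: florp is ⟨⟨t, t⟩, s⟩, [[[hesk nork] yold] toma] is ⟨t, t⟩; result s.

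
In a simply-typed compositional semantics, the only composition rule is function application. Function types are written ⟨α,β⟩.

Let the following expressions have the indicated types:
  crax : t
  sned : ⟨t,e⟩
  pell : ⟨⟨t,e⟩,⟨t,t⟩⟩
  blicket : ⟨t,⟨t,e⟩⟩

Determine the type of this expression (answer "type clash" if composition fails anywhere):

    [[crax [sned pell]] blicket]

⟨t,e⟩

[sned pell]: pell is ⟨⟨t,e⟩,⟨t,t⟩⟩, sned is ⟨t,e⟩; result ⟨t,t⟩.
[crax [sned pell]]: [sned pell] is ⟨t,t⟩, crax is t; result t.
[[crax [sned pell]] blicket]: blicket is ⟨t,⟨t,e⟩⟩, [crax [sned pell]] is t; result ⟨t,e⟩.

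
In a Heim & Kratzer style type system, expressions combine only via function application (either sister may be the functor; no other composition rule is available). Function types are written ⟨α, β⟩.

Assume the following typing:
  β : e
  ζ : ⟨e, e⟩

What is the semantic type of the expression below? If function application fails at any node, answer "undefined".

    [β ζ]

At [β ζ], ζ : ⟨e, e⟩ takes β : e, giving e.

e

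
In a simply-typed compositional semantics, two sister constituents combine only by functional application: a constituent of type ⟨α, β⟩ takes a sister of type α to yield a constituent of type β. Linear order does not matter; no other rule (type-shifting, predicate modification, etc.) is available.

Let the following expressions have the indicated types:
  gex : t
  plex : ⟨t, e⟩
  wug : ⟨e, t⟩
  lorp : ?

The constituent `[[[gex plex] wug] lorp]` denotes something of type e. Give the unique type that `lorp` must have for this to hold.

⟨t, e⟩

[[[gex plex] wug] lorp] must have type e. The sister [[gex plex] wug] has type t; that is not a function onto e, so lorp must be the functor, of type ⟨t, e⟩.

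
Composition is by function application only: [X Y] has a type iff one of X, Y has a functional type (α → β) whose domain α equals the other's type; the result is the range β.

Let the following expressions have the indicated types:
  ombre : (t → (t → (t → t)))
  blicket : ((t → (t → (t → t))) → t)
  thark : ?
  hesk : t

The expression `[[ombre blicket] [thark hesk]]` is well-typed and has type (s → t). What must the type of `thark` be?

(t → (t → (s → t)))

[[ombre blicket] [thark hesk]] is required to be (s → t). [ombre blicket] : t cannot yield (s → t) as functor, so [thark hesk] : (t → (s → t)).
[thark hesk] is required to be (t → (s → t)). hesk : t cannot yield (t → (s → t)) as functor, so thark : (t → (t → (s → t))).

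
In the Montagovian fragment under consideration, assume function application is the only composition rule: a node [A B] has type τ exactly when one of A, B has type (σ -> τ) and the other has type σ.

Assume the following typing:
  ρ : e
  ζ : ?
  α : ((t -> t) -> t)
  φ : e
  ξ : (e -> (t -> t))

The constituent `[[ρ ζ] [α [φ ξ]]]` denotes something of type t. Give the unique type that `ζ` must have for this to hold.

(e -> (t -> t))

[[ρ ζ] [α [φ ξ]]] is required to be t. [α [φ ξ]] : t cannot yield t as functor, so [ρ ζ] : (t -> t).
[ρ ζ] is required to be (t -> t). ρ : e cannot yield (t -> t) as functor, so ζ : (e -> (t -> t)).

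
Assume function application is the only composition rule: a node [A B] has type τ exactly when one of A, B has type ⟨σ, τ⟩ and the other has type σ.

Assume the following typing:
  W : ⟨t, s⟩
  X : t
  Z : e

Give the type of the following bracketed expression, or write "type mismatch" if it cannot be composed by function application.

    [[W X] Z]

type mismatch

[W X]: W is ⟨t, s⟩, X is t; result s.
[[W X] Z]: s and e cannot combine by function application — type clash.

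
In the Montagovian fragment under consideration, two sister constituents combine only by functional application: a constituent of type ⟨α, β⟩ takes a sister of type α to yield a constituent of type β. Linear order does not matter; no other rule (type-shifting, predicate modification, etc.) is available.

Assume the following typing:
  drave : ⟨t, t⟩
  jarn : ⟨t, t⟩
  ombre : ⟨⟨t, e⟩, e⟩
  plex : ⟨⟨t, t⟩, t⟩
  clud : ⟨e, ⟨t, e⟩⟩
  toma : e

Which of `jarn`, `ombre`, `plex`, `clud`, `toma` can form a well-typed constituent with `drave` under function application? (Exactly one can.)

jarn : ⟨t, t⟩ — no; drave wants t, and jarn wants t.
ombre : ⟨⟨t, e⟩, e⟩ — no; drave wants t, and ombre wants ⟨t, e⟩.
plex — combines: plex : ⟨⟨t, t⟩, t⟩ takes drave : ⟨t, t⟩ as argument, giving t.
clud : ⟨e, ⟨t, e⟩⟩ — no; drave wants t, and clud wants e.
toma : e — no; drave wants t, and toma wants nothing (atomic).

plex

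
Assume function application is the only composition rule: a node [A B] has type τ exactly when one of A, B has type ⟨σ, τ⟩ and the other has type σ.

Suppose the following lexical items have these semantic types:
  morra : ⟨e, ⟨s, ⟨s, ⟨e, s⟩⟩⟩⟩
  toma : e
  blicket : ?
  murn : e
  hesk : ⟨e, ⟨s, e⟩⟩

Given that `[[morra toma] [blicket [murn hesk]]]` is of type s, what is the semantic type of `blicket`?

⟨⟨s, e⟩, ⟨⟨s, ⟨s, ⟨e, s⟩⟩⟩, s⟩⟩

For [[morra toma] [blicket [murn hesk]]] to have type s with [morra toma] of type ⟨s, ⟨s, ⟨e, s⟩⟩⟩, [blicket [murn hesk]] must be the function: [blicket [murn hesk]] : ⟨⟨s, ⟨s, ⟨e, s⟩⟩⟩, s⟩.
For [blicket [murn hesk]] to have type ⟨⟨s, ⟨s, ⟨e, s⟩⟩⟩, s⟩ with [murn hesk] of type ⟨s, e⟩, blicket must be the function: blicket : ⟨⟨s, e⟩, ⟨⟨s, ⟨s, ⟨e, s⟩⟩⟩, s⟩⟩.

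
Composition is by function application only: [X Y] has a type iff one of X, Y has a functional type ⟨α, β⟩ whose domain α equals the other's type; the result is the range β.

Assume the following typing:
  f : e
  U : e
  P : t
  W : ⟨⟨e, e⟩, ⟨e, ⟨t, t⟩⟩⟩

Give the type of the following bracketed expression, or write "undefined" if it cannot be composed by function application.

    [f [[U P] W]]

undefined

[U P]: e and t cannot combine by function application — type clash.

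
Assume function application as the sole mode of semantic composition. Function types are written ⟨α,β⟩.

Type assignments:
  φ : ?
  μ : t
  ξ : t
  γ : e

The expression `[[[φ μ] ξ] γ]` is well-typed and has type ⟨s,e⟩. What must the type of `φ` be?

⟨t,⟨t,⟨e,⟨s,e⟩⟩⟩⟩

[[[φ μ] ξ] γ] is required to be ⟨s,e⟩. γ : e cannot yield ⟨s,e⟩ as functor, so [[φ μ] ξ] : ⟨e,⟨s,e⟩⟩.
[[φ μ] ξ] is required to be ⟨e,⟨s,e⟩⟩. ξ : t cannot yield ⟨e,⟨s,e⟩⟩ as functor, so [φ μ] : ⟨t,⟨e,⟨s,e⟩⟩⟩.
[φ μ] is required to be ⟨t,⟨e,⟨s,e⟩⟩⟩. μ : t cannot yield ⟨t,⟨e,⟨s,e⟩⟩⟩ as functor, so φ : ⟨t,⟨t,⟨e,⟨s,e⟩⟩⟩⟩.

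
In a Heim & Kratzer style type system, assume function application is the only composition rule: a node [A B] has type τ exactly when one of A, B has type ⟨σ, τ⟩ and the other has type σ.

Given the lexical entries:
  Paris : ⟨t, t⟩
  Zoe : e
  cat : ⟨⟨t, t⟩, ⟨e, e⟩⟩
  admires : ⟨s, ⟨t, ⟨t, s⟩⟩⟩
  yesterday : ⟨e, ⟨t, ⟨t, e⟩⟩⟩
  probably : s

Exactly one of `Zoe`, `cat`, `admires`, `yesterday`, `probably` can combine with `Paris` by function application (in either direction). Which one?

cat

Zoe : e — does not combine with Paris.
cat — combines: cat : ⟨⟨t, t⟩, ⟨e, e⟩⟩ takes Paris : ⟨t, t⟩ as argument, giving ⟨e, e⟩.
admires : ⟨s, ⟨t, ⟨t, s⟩⟩⟩ — does not combine with Paris.
yesterday : ⟨e, ⟨t, ⟨t, e⟩⟩⟩ — does not combine with Paris.
probably : s — does not combine with Paris.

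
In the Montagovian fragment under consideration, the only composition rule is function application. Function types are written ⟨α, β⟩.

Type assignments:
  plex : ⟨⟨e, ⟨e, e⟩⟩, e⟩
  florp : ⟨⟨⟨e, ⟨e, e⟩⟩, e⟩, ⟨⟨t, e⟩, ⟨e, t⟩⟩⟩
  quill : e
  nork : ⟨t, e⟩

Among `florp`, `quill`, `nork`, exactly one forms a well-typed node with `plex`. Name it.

florp — combines: florp : ⟨⟨⟨e, ⟨e, e⟩⟩, e⟩, ⟨⟨t, e⟩, ⟨e, t⟩⟩⟩ takes plex : ⟨⟨e, ⟨e, e⟩⟩, e⟩ as argument, giving ⟨⟨t, e⟩, ⟨e, t⟩⟩.
quill : e — plex needs ⟨e, ⟨e, e⟩⟩; quill needs nothing (atomic); neither fits.
nork : ⟨t, e⟩ — plex needs ⟨e, ⟨e, e⟩⟩; nork needs t; neither fits.

florp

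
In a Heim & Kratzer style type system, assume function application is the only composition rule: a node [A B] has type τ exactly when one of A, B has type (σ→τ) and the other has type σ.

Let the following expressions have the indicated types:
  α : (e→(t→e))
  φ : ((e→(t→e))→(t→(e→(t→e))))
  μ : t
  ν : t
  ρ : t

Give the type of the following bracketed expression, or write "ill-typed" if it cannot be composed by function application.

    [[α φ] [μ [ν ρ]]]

[α φ] — φ of type ((e→(t→e))→(t→(e→(t→e)))) combines with α of type (e→(t→e)): type (t→(e→(t→e))).
At [ν ρ]: neither t nor t can take the other as argument; the node is ill-typed.

ill-typed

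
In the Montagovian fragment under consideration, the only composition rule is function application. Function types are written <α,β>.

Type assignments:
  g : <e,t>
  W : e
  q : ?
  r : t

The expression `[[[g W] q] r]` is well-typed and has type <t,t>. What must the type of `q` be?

For [[[g W] q] r] to have type <t,t> with r of type t, [[g W] q] must be the function: [[g W] q] : <t,<t,t>>.
For [[g W] q] to have type <t,<t,t>> with [g W] of type t, q must be the function: q : <t,<t,<t,t>>>.

<t,<t,<t,t>>>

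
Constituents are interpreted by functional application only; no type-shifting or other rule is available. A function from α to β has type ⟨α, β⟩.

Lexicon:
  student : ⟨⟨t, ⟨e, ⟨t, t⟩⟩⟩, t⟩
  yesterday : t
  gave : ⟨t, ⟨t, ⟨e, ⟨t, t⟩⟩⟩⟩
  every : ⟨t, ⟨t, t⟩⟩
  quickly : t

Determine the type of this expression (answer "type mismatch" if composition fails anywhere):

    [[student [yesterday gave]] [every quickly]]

t

[yesterday gave]: gave is ⟨t, ⟨t, ⟨e, ⟨t, t⟩⟩⟩⟩, yesterday is t; result ⟨t, ⟨e, ⟨t, t⟩⟩⟩.
[student [yesterday gave]]: student is ⟨⟨t, ⟨e, ⟨t, t⟩⟩⟩, t⟩, [yesterday gave] is ⟨t, ⟨e, ⟨t, t⟩⟩⟩; result t.
[every quickly]: every is ⟨t, ⟨t, t⟩⟩, quickly is t; result ⟨t, t⟩.
[[student [yesterday gave]] [every quickly]]: [every quickly] is ⟨t, t⟩, [student [yesterday gave]] is t; result t.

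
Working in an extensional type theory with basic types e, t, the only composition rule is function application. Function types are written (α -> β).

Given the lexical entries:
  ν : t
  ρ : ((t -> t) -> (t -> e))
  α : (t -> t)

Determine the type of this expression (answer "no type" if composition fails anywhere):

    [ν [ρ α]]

[ρ α]: functor ρ : ((t -> t) -> (t -> e)), argument α : (t -> t); result (t -> e).
[ν [ρ α]]: functor [ρ α] : (t -> e), argument ν : t; result e.

e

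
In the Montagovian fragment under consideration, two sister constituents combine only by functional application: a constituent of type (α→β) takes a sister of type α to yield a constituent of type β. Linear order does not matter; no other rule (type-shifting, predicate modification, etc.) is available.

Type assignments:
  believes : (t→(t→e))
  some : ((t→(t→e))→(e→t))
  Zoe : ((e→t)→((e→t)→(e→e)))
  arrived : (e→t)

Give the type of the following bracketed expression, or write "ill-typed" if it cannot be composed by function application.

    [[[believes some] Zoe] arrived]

(e→e)

[believes some]: ((t→(t→e))→(e→t)) applied to (t→(t→e)) yields (e→t).
[[believes some] Zoe]: ((e→t)→((e→t)→(e→e))) applied to (e→t) yields ((e→t)→(e→e)).
[[[believes some] Zoe] arrived]: ((e→t)→(e→e)) applied to (e→t) yields (e→e).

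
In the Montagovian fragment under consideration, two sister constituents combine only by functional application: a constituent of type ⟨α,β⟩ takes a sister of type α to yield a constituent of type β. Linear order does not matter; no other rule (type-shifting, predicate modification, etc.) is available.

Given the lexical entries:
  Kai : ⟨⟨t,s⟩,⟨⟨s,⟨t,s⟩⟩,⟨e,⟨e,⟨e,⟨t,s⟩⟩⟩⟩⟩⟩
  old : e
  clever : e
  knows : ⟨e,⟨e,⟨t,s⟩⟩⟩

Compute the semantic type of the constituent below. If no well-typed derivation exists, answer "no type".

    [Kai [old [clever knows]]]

⟨⟨s,⟨t,s⟩⟩,⟨e,⟨e,⟨e,⟨t,s⟩⟩⟩⟩⟩

[clever knows]: ⟨e,⟨e,⟨t,s⟩⟩⟩ applied to e yields ⟨e,⟨t,s⟩⟩.
[old [clever knows]]: ⟨e,⟨t,s⟩⟩ applied to e yields ⟨t,s⟩.
[Kai [old [clever knows]]]: ⟨⟨t,s⟩,⟨⟨s,⟨t,s⟩⟩,⟨e,⟨e,⟨e,⟨t,s⟩⟩⟩⟩⟩⟩ applied to ⟨t,s⟩ yields ⟨⟨s,⟨t,s⟩⟩,⟨e,⟨e,⟨e,⟨t,s⟩⟩⟩⟩⟩.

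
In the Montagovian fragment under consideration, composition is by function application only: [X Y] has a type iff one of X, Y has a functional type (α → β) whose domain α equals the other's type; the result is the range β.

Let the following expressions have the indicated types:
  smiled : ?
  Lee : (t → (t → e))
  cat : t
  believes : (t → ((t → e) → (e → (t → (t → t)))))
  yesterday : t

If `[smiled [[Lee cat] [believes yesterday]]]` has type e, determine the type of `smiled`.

((e → (t → (t → t))) → e)

[smiled [[Lee cat] [believes yesterday]]] is required to be e. [[Lee cat] [believes yesterday]] : (e → (t → (t → t))) cannot yield e as functor, so smiled : ((e → (t → (t → t))) → e).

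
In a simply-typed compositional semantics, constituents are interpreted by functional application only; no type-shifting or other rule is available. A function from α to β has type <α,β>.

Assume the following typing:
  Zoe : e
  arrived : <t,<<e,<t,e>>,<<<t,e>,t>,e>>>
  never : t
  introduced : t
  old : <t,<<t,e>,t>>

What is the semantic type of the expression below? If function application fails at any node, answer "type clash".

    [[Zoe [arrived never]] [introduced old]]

type clash

[arrived never]: arrived is <t,<<e,<t,e>>,<<<t,e>,t>,e>>>, never is t; result <<e,<t,e>>,<<<t,e>,t>,e>>.
[Zoe [arrived never]]: e with <<e,<t,e>>,<<<t,e>,t>,e>> — neither is a function whose domain matches the other; composition fails here.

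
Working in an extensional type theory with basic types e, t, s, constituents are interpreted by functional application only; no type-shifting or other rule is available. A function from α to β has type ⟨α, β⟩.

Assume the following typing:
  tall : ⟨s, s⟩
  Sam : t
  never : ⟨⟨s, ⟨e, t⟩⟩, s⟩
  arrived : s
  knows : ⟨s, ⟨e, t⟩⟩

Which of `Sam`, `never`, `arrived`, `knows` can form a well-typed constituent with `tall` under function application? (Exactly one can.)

arrived

Sam : t — does not combine with tall.
never : ⟨⟨s, ⟨e, t⟩⟩, s⟩ — does not combine with tall.
arrived — combines: tall : ⟨s, s⟩ takes arrived : s as argument, giving s.
knows : ⟨s, ⟨e, t⟩⟩ — does not combine with tall.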